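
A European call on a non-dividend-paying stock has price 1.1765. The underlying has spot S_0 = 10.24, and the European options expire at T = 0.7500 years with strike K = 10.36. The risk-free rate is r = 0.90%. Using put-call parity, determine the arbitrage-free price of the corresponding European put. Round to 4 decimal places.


Put-call parity: C - P = S_0 * exp(-qT) - K * exp(-rT).
S_0 * exp(-qT) = 10.2400 * 1.00000000 = 10.24000000
K * exp(-rT) = 10.3600 * 0.99327273 = 10.29030548
P = C - S*exp(-qT) + K*exp(-rT)
P = 1.1765 - 10.24000000 + 10.29030548 = 1.2268

Answer: Put price = 1.2268


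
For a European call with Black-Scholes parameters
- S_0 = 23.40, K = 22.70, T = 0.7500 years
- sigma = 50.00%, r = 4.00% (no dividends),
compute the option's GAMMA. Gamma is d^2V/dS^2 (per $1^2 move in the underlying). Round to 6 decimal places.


d1 = 0.3559274294; d2 = -0.0770852725
phi(d1) = 0.3744561019; exp(-qT) = 1.0000000000; exp(-rT) = 0.9704455335
Gamma = exp(-qT) * phi(d1) / (S * sigma * sqrt(T)) = 1.0000000000 * 0.3744561019 / (23.4000 * 0.5000 * 0.8660254038) = 0.036956

Answer: Gamma = 0.036956


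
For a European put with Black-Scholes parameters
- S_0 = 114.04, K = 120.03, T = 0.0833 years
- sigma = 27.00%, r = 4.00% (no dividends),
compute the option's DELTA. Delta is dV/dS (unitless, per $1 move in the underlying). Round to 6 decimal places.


Answer: Delta = -0.717425

Derivation:
d1 = -0.5752093263; d2 = -0.6531360226
phi(d1) = 0.3381142517; exp(-qT) = 1.0000000000; exp(-rT) = 0.9966735450
N(-d1) = 0.7174251320
Delta = -exp(-qT) * N(-d1) = -1.0000000000 * 0.7174251320 = -0.717425


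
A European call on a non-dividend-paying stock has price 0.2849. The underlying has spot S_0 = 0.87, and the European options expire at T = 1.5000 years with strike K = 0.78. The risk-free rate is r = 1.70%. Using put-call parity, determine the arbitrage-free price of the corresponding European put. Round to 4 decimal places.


Answer: Put price = 0.1753

Derivation:
Put-call parity: C - P = S_0 * exp(-qT) - K * exp(-rT).
S_0 * exp(-qT) = 0.8700 * 1.00000000 = 0.87000000
K * exp(-rT) = 0.7800 * 0.97482238 = 0.76036146
P = C - S*exp(-qT) + K*exp(-rT)
P = 0.2849 - 0.87000000 + 0.76036146 = 0.1753


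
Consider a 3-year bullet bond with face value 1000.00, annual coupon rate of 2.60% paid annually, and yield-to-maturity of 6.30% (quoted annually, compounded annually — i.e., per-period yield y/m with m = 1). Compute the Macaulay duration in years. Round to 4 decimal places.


Coupon per period c = face * coupon_rate / m = 26.000000
Periods per year m = 1; per-period yield y/m = 0.063000
Number of cashflows N = 3
Cashflows (t years, CF_t, discount factor 1/(1+y/m)^(m*t), PV):
  t = 1.0000: CF_t = 26.000000, DF = 0.940734, PV = 24.459078
  t = 2.0000: CF_t = 26.000000, DF = 0.884980, PV = 23.009481
  t = 3.0000: CF_t = 1026.000000, DF = 0.832531, PV = 854.176398
Price P = sum_t PV_t = 901.644957
Macaulay numerator sum_t t * PV_t:
  t * PV_t at t = 1.0000: 24.459078
  t * PV_t at t = 2.0000: 46.018962
  t * PV_t at t = 3.0000: 2562.529194
Macaulay duration D = (sum_t t * PV_t) / P = 2633.007234 / 901.644957 = 2.920226

Answer: Macaulay duration = 2.9202 years


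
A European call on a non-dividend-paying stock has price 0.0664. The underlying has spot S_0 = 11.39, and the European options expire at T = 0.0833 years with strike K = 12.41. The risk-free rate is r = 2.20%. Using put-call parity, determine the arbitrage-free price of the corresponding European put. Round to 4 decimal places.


Put-call parity: C - P = S_0 * exp(-qT) - K * exp(-rT).
S_0 * exp(-qT) = 11.3900 * 1.00000000 = 11.39000000
K * exp(-rT) = 12.4100 * 0.99816908 = 12.38727826
P = C - S*exp(-qT) + K*exp(-rT)
P = 0.0664 - 11.39000000 + 12.38727826 = 1.0637

Answer: Put price = 1.0637


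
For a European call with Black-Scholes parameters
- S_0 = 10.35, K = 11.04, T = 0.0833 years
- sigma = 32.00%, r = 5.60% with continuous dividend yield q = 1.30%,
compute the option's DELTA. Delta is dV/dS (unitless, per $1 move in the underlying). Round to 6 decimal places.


d1 = -0.6138280120; d2 = -0.7061855780
phi(d1) = 0.3304397462; exp(-qT) = 0.9989176861; exp(-rT) = 0.9953460633
N(d1) = 0.2696644923
Delta = exp(-qT) * N(d1) = 0.9989176861 * 0.2696644923 = 0.269373

Answer: Delta = 0.269373


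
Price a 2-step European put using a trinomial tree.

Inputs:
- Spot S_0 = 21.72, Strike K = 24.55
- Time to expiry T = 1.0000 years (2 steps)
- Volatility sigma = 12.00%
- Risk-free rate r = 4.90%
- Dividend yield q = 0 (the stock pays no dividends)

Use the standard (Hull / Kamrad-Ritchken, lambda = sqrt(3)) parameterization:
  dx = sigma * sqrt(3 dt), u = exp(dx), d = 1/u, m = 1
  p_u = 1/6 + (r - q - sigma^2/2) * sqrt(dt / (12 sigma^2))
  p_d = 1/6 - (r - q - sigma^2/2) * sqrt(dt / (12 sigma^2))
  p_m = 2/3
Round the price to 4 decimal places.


dt = T/N = 0.500000; dx = sigma*sqrt(3*dt) = 0.146969
u = exp(dx) = 1.158319; d = 1/u = 0.863320
p_u = 0.237770, p_m = 0.666667, p_d = 0.095563
Discount per step: exp(-r*dt) = 0.975798
Stock lattice S(k, j) with j the centered position index:
  k=0: S(0,+0) = 21.7200
  k=1: S(1,-1) = 18.7513; S(1,+0) = 21.7200; S(1,+1) = 25.1587
  k=2: S(2,-2) = 16.1884; S(2,-1) = 18.7513; S(2,+0) = 21.7200; S(2,+1) = 25.1587; S(2,+2) = 29.1418
Terminal payoffs V(N, j) = max(K - S_T, 0):
  V(2,-2) = 8.361603; V(2,-1) = 5.798681; V(2,+0) = 2.830000; V(2,+1) = 0.000000; V(2,+2) = 0.000000
Backward induction: V(k, j) = exp(-r*dt) * [p_u * V(k+1, j+1) + p_m * V(k+1, j) + p_d * V(k+1, j-1)]
  V(1,-1) = exp(-r*dt) * [p_u*2.830000 + p_m*5.798681 + p_d*8.361603] = 5.208554
  V(1,+0) = exp(-r*dt) * [p_u*0.000000 + p_m*2.830000 + p_d*5.798681] = 2.381735
  V(1,+1) = exp(-r*dt) * [p_u*0.000000 + p_m*0.000000 + p_d*2.830000] = 0.263899
  V(0,+0) = exp(-r*dt) * [p_u*0.263899 + p_m*2.381735 + p_d*5.208554] = 2.096324

Answer: Price = V(0,0) = 2.0963


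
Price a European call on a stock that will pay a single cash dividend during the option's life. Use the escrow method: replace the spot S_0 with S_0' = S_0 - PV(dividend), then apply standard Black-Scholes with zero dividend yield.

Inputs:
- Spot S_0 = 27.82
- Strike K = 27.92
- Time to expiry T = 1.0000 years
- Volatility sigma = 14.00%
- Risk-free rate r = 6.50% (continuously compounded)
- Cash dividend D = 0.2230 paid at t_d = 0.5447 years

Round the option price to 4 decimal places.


PV(D) = D * exp(-r * t_d) = 0.2230 * 0.96521394 = 0.21524271
S_0' = S_0 - PV(D) = 27.8200 - 0.21524271 = 27.60475729
d1 = (ln(S_0'/K) + (r + sigma^2/2)*T) / (sigma*sqrt(T)) = 0.45317747
d2 = d1 - sigma*sqrt(T) = 0.31317747
exp(-rT) = 0.93706746
N(d1) = 0.67478952; N(d2) = 0.62292708
C = S_0' * N(d1) - K * exp(-rT) * N(d2) = 27.60475729 * 0.67478952 - 27.9200 * 0.93706746 * 0.62292708 = 2.3298

Answer: Price = 2.3298


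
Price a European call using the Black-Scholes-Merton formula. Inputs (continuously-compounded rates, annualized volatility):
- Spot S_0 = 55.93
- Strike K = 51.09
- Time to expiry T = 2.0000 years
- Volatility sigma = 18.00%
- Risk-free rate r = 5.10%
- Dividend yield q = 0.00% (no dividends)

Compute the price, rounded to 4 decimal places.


Answer: Price = 11.4642

Derivation:
d1 = (ln(S/K) + (r - q + 0.5*sigma^2) * T) / (sigma * sqrt(T)) = 0.88353827
d2 = d1 - sigma * sqrt(T) = 0.62897983
exp(-rT) = 0.90302955; exp(-qT) = 1.00000000
C = S_0 * exp(-qT) * N(d1) - K * exp(-rT) * N(d2)
N(d1) = 0.81152724; N(d2) = 0.73531887
C = 55.9300 * 1.00000000 * 0.81152724 - 51.0900 * 0.90302955 * 0.73531887 = 11.4642


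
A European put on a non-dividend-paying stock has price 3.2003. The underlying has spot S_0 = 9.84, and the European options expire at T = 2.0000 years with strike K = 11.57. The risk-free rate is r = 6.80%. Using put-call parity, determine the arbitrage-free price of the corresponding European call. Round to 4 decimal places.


Answer: Call price = 2.9415

Derivation:
Put-call parity: C - P = S_0 * exp(-qT) - K * exp(-rT).
S_0 * exp(-qT) = 9.8400 * 1.00000000 = 9.84000000
K * exp(-rT) = 11.5700 * 0.87284263 = 10.09878926
C = P + S*exp(-qT) - K*exp(-rT)
C = 3.2003 + 9.84000000 - 10.09878926 = 2.9415


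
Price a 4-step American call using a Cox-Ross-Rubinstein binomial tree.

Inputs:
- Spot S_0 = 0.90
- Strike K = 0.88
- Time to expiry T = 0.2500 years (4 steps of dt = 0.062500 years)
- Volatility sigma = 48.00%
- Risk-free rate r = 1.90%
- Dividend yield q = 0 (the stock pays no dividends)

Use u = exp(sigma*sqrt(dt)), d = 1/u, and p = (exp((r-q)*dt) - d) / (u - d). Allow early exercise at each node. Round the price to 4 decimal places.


Answer: Price = V(0,0) = 0.0957

Derivation:
dt = T/N = 0.062500
u = exp(sigma*sqrt(dt)) = 1.127497; d = 1/u = 0.886920
p = (exp((r-q)*dt) - d) / (u - d) = 0.474975
Discount per step: exp(-r*dt) = 0.998813
Stock lattice S(k, i) with i counting down-moves:
  k=0: S(0,0) = 0.9000
  k=1: S(1,0) = 1.0147; S(1,1) = 0.7982
  k=2: S(2,0) = 1.1441; S(2,1) = 0.9000; S(2,2) = 0.7080
  k=3: S(3,0) = 1.2900; S(3,1) = 1.0147; S(3,2) = 0.7982; S(3,3) = 0.6279
  k=4: S(4,0) = 1.4545; S(4,1) = 1.1441; S(4,2) = 0.9000; S(4,3) = 0.7080; S(4,4) = 0.5569
Terminal payoffs V(N, i) = max(S_T - K, 0):
  V(4,0) = 0.574467; V(4,1) = 0.264124; V(4,2) = 0.020000; V(4,3) = 0.000000; V(4,4) = 0.000000
Backward induction: V(k, i) = exp(-r*dt) * [p * V(k+1, i) + (1-p) * V(k+1, i+1)]; then take max(V_cont, immediate exercise) for American.
  V(3,0) = exp(-r*dt) * [p*0.574467 + (1-p)*0.264124] = 0.411041; exercise = 0.409996; V(3,0) = max -> 0.411041
  V(3,1) = exp(-r*dt) * [p*0.264124 + (1-p)*0.020000] = 0.135792; exercise = 0.134747; V(3,1) = max -> 0.135792
  V(3,2) = exp(-r*dt) * [p*0.020000 + (1-p)*0.000000] = 0.009488; exercise = 0.000000; V(3,2) = max -> 0.009488
  V(3,3) = exp(-r*dt) * [p*0.000000 + (1-p)*0.000000] = 0.000000; exercise = 0.000000; V(3,3) = max -> 0.000000
  V(2,0) = exp(-r*dt) * [p*0.411041 + (1-p)*0.135792] = 0.266212; exercise = 0.264124; V(2,0) = max -> 0.266212
  V(2,1) = exp(-r*dt) * [p*0.135792 + (1-p)*0.009488] = 0.069397; exercise = 0.020000; V(2,1) = max -> 0.069397
  V(2,2) = exp(-r*dt) * [p*0.009488 + (1-p)*0.000000] = 0.004501; exercise = 0.000000; V(2,2) = max -> 0.004501
  V(1,0) = exp(-r*dt) * [p*0.266212 + (1-p)*0.069397] = 0.162686; exercise = 0.134747; V(1,0) = max -> 0.162686
  V(1,1) = exp(-r*dt) * [p*0.069397 + (1-p)*0.004501] = 0.035283; exercise = 0.000000; V(1,1) = max -> 0.035283
  V(0,0) = exp(-r*dt) * [p*0.162686 + (1-p)*0.035283] = 0.095682; exercise = 0.020000; V(0,0) = max -> 0.095682


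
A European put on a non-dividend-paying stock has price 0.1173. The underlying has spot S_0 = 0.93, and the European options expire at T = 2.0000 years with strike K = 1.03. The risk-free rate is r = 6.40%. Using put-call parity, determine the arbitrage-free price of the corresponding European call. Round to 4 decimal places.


Answer: Call price = 0.1411

Derivation:
Put-call parity: C - P = S_0 * exp(-qT) - K * exp(-rT).
S_0 * exp(-qT) = 0.9300 * 1.00000000 = 0.93000000
K * exp(-rT) = 1.0300 * 0.87985338 = 0.90624898
C = P + S*exp(-qT) - K*exp(-rT)
C = 0.1173 + 0.93000000 - 0.90624898 = 0.1411


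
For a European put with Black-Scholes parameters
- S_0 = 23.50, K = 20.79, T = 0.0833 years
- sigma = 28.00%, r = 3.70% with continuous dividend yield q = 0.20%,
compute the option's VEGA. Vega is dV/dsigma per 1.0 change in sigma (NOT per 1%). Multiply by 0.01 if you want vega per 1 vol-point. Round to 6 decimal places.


Answer: Vega = 0.761035

Derivation:
d1 = 1.5926816962; d2 = 1.5118688259
phi(d1) = 0.1122242670; exp(-qT) = 0.9998334139; exp(-rT) = 0.9969226448
Vega = S * exp(-qT) * phi(d1) * sqrt(T) = 23.5000 * 0.9998334139 * 0.1122242670 * 0.2886173938 = 0.761035


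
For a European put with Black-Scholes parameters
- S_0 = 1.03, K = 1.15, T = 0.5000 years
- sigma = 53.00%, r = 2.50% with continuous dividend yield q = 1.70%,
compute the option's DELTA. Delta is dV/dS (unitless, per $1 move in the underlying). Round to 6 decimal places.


d1 = -0.0960014599; d2 = -0.4707680539
phi(d1) = 0.3971081277; exp(-qT) = 0.9915360229; exp(-rT) = 0.9875778005
N(-d1) = 0.5382402934
Delta = -exp(-qT) * N(-d1) = -0.9915360229 * 0.5382402934 = -0.533685

Answer: Delta = -0.533685


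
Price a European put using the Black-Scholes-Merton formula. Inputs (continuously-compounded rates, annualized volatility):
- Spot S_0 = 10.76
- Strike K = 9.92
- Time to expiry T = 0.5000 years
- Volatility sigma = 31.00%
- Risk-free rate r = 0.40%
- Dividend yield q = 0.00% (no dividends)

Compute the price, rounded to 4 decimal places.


Answer: Price = 0.5356

Derivation:
d1 = (ln(S/K) + (r - q + 0.5*sigma^2) * T) / (sigma * sqrt(T)) = 0.48953520
d2 = d1 - sigma * sqrt(T) = 0.27033209
exp(-rT) = 0.99800200; exp(-qT) = 1.00000000
P = K * exp(-rT) * N(-d2) - S_0 * exp(-qT) * N(-d1)
N(-d1) = 0.31223142; N(-d2) = 0.39345239
P = 9.9200 * 0.99800200 * 0.39345239 - 10.7600 * 1.00000000 * 0.31223142 = 0.5356


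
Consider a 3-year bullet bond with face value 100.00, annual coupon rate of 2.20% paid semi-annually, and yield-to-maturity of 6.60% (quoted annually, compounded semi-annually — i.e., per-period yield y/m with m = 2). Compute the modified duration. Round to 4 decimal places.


Coupon per period c = face * coupon_rate / m = 1.100000
Periods per year m = 2; per-period yield y/m = 0.033000
Number of cashflows N = 6
Cashflows (t years, CF_t, discount factor 1/(1+y/m)^(m*t), PV):
  t = 0.5000: CF_t = 1.100000, DF = 0.968054, PV = 1.064860
  t = 1.0000: CF_t = 1.100000, DF = 0.937129, PV = 1.030842
  t = 1.5000: CF_t = 1.100000, DF = 0.907192, PV = 0.997911
  t = 2.0000: CF_t = 1.100000, DF = 0.878211, PV = 0.966032
  t = 2.5000: CF_t = 1.100000, DF = 0.850156, PV = 0.935171
  t = 3.0000: CF_t = 101.100000, DF = 0.822997, PV = 83.204962
Price P = sum_t PV_t = 88.199777
First compute Macaulay numerator sum_t t * PV_t:
  t * PV_t at t = 0.5000: 0.532430
  t * PV_t at t = 1.0000: 1.030842
  t * PV_t at t = 1.5000: 1.496866
  t * PV_t at t = 2.0000: 1.932063
  t * PV_t at t = 2.5000: 2.337928
  t * PV_t at t = 3.0000: 249.614886
Macaulay duration D = 256.945015 / 88.199777 = 2.913216
Modified duration = D / (1 + y/m) = 2.913216 / (1 + 0.033000) = 2.820151

Answer: Modified duration = 2.8202


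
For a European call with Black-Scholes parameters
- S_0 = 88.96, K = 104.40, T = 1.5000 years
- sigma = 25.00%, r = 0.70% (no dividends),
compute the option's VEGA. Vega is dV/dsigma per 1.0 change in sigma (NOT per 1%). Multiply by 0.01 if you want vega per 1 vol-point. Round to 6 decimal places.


d1 = -0.3353117775; d2 = -0.6414979953
phi(d1) = 0.3771336944; exp(-qT) = 1.0000000000; exp(-rT) = 0.9895549326
Vega = S * exp(-qT) * phi(d1) * sqrt(T) = 88.9600 * 1.0000000000 * 0.3771336944 * 1.2247448714 = 41.089962

Answer: Vega = 41.089962


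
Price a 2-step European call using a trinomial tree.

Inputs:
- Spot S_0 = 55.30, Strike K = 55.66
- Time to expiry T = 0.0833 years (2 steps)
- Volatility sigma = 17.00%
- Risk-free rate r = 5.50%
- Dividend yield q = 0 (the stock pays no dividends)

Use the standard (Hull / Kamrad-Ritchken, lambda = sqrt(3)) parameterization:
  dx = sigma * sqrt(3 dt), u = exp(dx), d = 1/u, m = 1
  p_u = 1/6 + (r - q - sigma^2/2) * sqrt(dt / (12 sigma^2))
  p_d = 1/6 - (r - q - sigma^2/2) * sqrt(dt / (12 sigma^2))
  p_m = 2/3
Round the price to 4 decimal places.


Answer: Price = V(0,0) = 0.9530

Derivation:
dt = T/N = 0.041650; dx = sigma*sqrt(3*dt) = 0.060092
u = exp(dx) = 1.061934; d = 1/u = 0.941678
p_u = 0.180719, p_m = 0.666667, p_d = 0.152614
Discount per step: exp(-r*dt) = 0.997712
Stock lattice S(k, j) with j the centered position index:
  k=0: S(0,+0) = 55.3000
  k=1: S(1,-1) = 52.0748; S(1,+0) = 55.3000; S(1,+1) = 58.7250
  k=2: S(2,-2) = 49.0377; S(2,-1) = 52.0748; S(2,+0) = 55.3000; S(2,+1) = 58.7250; S(2,+2) = 62.3621
Terminal payoffs V(N, j) = max(S_T - K, 0):
  V(2,-2) = 0.000000; V(2,-1) = 0.000000; V(2,+0) = 0.000000; V(2,+1) = 3.064967; V(2,+2) = 6.702056
Backward induction: V(k, j) = exp(-r*dt) * [p_u * V(k+1, j+1) + p_m * V(k+1, j) + p_d * V(k+1, j-1)]
  V(1,-1) = exp(-r*dt) * [p_u*0.000000 + p_m*0.000000 + p_d*0.000000] = 0.000000
  V(1,+0) = exp(-r*dt) * [p_u*3.064967 + p_m*0.000000 + p_d*0.000000] = 0.552631
  V(1,+1) = exp(-r*dt) * [p_u*6.702056 + p_m*3.064967 + p_d*0.000000] = 3.247056
  V(0,+0) = exp(-r*dt) * [p_u*3.247056 + p_m*0.552631 + p_d*0.000000] = 0.953041


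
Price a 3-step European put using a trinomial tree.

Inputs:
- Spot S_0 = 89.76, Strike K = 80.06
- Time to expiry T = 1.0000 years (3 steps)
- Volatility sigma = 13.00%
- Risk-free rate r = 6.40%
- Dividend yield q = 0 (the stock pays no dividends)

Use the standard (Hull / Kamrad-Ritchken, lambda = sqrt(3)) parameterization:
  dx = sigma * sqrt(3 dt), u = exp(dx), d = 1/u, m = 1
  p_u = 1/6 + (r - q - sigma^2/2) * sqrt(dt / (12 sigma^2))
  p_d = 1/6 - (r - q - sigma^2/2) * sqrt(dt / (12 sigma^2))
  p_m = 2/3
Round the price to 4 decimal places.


Answer: Price = V(0,0) = 0.3570

Derivation:
dt = T/N = 0.333333; dx = sigma*sqrt(3*dt) = 0.130000
u = exp(dx) = 1.138828; d = 1/u = 0.878095
p_u = 0.237885, p_m = 0.666667, p_d = 0.095449
Discount per step: exp(-r*dt) = 0.978893
Stock lattice S(k, j) with j the centered position index:
  k=0: S(0,+0) = 89.7600
  k=1: S(1,-1) = 78.8178; S(1,+0) = 89.7600; S(1,+1) = 102.2212
  k=2: S(2,-2) = 69.2096; S(2,-1) = 78.8178; S(2,+0) = 89.7600; S(2,+1) = 102.2212; S(2,+2) = 116.4124
  k=3: S(3,-3) = 60.7726; S(3,-2) = 69.2096; S(3,-1) = 78.8178; S(3,+0) = 89.7600; S(3,+1) = 102.2212; S(3,+2) = 116.4124; S(3,+3) = 132.5738
Terminal payoffs V(N, j) = max(K - S_T, 0):
  V(3,-3) = 19.287375; V(3,-2) = 10.850410; V(3,-1) = 1.242154; V(3,+0) = 0.000000; V(3,+1) = 0.000000; V(3,+2) = 0.000000; V(3,+3) = 0.000000
Backward induction: V(k, j) = exp(-r*dt) * [p_u * V(k+1, j+1) + p_m * V(k+1, j) + p_d * V(k+1, j-1)]
  V(2,-2) = exp(-r*dt) * [p_u*1.242154 + p_m*10.850410 + p_d*19.287375] = 9.172274
  V(2,-1) = exp(-r*dt) * [p_u*0.000000 + p_m*1.242154 + p_d*10.850410] = 1.824421
  V(2,+0) = exp(-r*dt) * [p_u*0.000000 + p_m*0.000000 + p_d*1.242154] = 0.116059
  V(2,+1) = exp(-r*dt) * [p_u*0.000000 + p_m*0.000000 + p_d*0.000000] = 0.000000
  V(2,+2) = exp(-r*dt) * [p_u*0.000000 + p_m*0.000000 + p_d*0.000000] = 0.000000
  V(1,-1) = exp(-r*dt) * [p_u*0.116059 + p_m*1.824421 + p_d*9.172274] = 2.074637
  V(1,+0) = exp(-r*dt) * [p_u*0.000000 + p_m*0.116059 + p_d*1.824421] = 0.246203
  V(1,+1) = exp(-r*dt) * [p_u*0.000000 + p_m*0.000000 + p_d*0.116059] = 0.010844
  V(0,+0) = exp(-r*dt) * [p_u*0.010844 + p_m*0.246203 + p_d*2.074637] = 0.357038


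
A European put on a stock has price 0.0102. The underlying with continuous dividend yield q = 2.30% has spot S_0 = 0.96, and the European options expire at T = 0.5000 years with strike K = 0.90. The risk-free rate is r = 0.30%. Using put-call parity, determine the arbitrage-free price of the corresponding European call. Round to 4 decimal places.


Put-call parity: C - P = S_0 * exp(-qT) - K * exp(-rT).
S_0 * exp(-qT) = 0.9600 * 0.98856587 = 0.94902324
K * exp(-rT) = 0.9000 * 0.99850112 = 0.89865101
C = P + S*exp(-qT) - K*exp(-rT)
C = 0.0102 + 0.94902324 - 0.89865101 = 0.0606

Answer: Call price = 0.0606


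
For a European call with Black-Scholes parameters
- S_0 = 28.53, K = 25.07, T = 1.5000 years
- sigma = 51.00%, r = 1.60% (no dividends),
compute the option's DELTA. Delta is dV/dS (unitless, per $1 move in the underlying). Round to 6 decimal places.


Answer: Delta = 0.711480

Derivation:
d1 = 0.5577139981; d2 = -0.0669058863
phi(d1) = 0.3414817695; exp(-qT) = 1.0000000000; exp(-rT) = 0.9762857098
N(d1) = 0.7114801513
Delta = exp(-qT) * N(d1) = 1.0000000000 * 0.7114801513 = 0.711480


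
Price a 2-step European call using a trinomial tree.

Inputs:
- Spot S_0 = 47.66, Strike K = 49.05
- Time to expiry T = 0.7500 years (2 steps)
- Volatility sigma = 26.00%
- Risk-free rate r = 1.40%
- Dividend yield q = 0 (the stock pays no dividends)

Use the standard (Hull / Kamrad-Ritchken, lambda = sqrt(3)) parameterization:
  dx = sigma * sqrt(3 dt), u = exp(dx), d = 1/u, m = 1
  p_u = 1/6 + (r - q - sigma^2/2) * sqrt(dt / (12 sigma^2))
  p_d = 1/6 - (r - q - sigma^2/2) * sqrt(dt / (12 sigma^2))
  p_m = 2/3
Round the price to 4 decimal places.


Answer: Price = V(0,0) = 3.5606

Derivation:
dt = T/N = 0.375000; dx = sigma*sqrt(3*dt) = 0.275772
u = exp(dx) = 1.317547; d = 1/u = 0.758986
p_u = 0.153204, p_m = 0.666667, p_d = 0.180129
Discount per step: exp(-r*dt) = 0.994764
Stock lattice S(k, j) with j the centered position index:
  k=0: S(0,+0) = 47.6600
  k=1: S(1,-1) = 36.1733; S(1,+0) = 47.6600; S(1,+1) = 62.7943
  k=2: S(2,-2) = 27.4550; S(2,-1) = 36.1733; S(2,+0) = 47.6600; S(2,+1) = 62.7943; S(2,+2) = 82.7344
Terminal payoffs V(N, j) = max(S_T - K, 0):
  V(2,-2) = 0.000000; V(2,-1) = 0.000000; V(2,+0) = 0.000000; V(2,+1) = 13.744288; V(2,+2) = 33.684424
Backward induction: V(k, j) = exp(-r*dt) * [p_u * V(k+1, j+1) + p_m * V(k+1, j) + p_d * V(k+1, j-1)]
  V(1,-1) = exp(-r*dt) * [p_u*0.000000 + p_m*0.000000 + p_d*0.000000] = 0.000000
  V(1,+0) = exp(-r*dt) * [p_u*13.744288 + p_m*0.000000 + p_d*0.000000] = 2.094660
  V(1,+1) = exp(-r*dt) * [p_u*33.684424 + p_m*13.744288 + p_d*0.000000] = 14.248461
  V(0,+0) = exp(-r*dt) * [p_u*14.248461 + p_m*2.094660 + p_d*0.000000] = 3.560625


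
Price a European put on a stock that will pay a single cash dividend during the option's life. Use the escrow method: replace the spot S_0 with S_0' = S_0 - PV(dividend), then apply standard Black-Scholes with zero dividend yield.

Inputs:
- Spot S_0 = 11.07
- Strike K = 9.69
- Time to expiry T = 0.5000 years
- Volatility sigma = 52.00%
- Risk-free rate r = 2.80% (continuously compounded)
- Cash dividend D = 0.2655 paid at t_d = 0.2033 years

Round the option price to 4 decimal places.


PV(D) = D * exp(-r * t_d) = 0.2655 * 0.99432377 = 0.26399296
S_0' = S_0 - PV(D) = 11.0700 - 0.26399296 = 10.80600704
d1 = (ln(S_0'/K) + (r + sigma^2/2)*T) / (sigma*sqrt(T)) = 0.51838477
d2 = d1 - sigma*sqrt(T) = 0.15068924
exp(-rT) = 0.98609754
N(-d1) = 0.30209492; N(-d2) = 0.44011043
P = K * exp(-rT) * N(-d2) - S_0' * N(-d1) = 9.6900 * 0.98609754 * 0.44011043 - 10.80600704 * 0.30209492 = 0.9409

Answer: Price = 0.9409


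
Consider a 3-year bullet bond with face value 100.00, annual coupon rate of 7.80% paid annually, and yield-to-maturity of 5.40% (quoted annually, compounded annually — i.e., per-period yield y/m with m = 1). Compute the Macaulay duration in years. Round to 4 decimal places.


Answer: Macaulay duration = 2.7951 years

Derivation:
Coupon per period c = face * coupon_rate / m = 7.800000
Periods per year m = 1; per-period yield y/m = 0.054000
Number of cashflows N = 3
Cashflows (t years, CF_t, discount factor 1/(1+y/m)^(m*t), PV):
  t = 1.0000: CF_t = 7.800000, DF = 0.948767, PV = 7.400380
  t = 2.0000: CF_t = 7.800000, DF = 0.900158, PV = 7.021233
  t = 3.0000: CF_t = 107.800000, DF = 0.854040, PV = 92.065503
Price P = sum_t PV_t = 106.487115
Macaulay numerator sum_t t * PV_t:
  t * PV_t at t = 1.0000: 7.400380
  t * PV_t at t = 2.0000: 14.042466
  t * PV_t at t = 3.0000: 276.196508
Macaulay duration D = (sum_t t * PV_t) / P = 297.639353 / 106.487115 = 2.795074


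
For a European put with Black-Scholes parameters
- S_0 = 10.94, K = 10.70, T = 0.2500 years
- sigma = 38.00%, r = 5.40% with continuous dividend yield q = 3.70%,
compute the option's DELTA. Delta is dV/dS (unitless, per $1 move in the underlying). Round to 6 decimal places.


d1 = 0.2341160817; d2 = 0.0441160817
phi(d1) = 0.3881576517; exp(-qT) = 0.9907926496; exp(-rT) = 0.9865907163
N(-d1) = 0.4074474307
Delta = -exp(-qT) * N(-d1) = -0.9907926496 * 0.4074474307 = -0.403696

Answer: Delta = -0.403696


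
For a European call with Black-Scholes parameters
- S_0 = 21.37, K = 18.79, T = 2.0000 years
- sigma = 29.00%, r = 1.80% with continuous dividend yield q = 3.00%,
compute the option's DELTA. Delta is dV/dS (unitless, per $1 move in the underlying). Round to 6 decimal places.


d1 = 0.4602613044; d2 = 0.0501393714
phi(d1) = 0.3588471427; exp(-qT) = 0.9417645336; exp(-rT) = 0.9646402935
N(d1) = 0.6773356637
Delta = exp(-qT) * N(d1) = 0.9417645336 * 0.6773356637 = 0.637891

Answer: Delta = 0.637891


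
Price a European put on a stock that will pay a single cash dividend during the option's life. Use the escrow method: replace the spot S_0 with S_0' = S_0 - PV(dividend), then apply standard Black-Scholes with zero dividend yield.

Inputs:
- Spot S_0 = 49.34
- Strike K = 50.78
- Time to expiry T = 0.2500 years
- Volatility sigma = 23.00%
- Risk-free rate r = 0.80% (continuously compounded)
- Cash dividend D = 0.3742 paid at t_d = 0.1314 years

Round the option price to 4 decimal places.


Answer: Price = 3.2419

Derivation:
PV(D) = D * exp(-r * t_d) = 0.3742 * 0.99894935 = 0.37380685
S_0' = S_0 - PV(D) = 49.3400 - 0.37380685 = 48.96619315
d1 = (ln(S_0'/K) + (r + sigma^2/2)*T) / (sigma*sqrt(T)) = -0.24139089
d2 = d1 - sigma*sqrt(T) = -0.35639089
exp(-rT) = 0.99800200
N(-d1) = 0.59537391; N(-d2) = 0.63922607
P = K * exp(-rT) * N(-d2) - S_0' * N(-d1) = 50.7800 * 0.99800200 * 0.63922607 - 48.96619315 * 0.59537391 = 3.2419


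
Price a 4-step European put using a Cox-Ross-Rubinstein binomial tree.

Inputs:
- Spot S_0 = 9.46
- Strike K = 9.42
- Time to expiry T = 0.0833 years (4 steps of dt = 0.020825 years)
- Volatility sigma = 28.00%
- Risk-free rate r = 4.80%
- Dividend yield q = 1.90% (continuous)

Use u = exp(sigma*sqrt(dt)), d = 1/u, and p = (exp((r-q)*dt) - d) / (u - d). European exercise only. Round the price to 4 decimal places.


dt = T/N = 0.020825
u = exp(sigma*sqrt(dt)) = 1.041234; d = 1/u = 0.960399
p = (exp((r-q)*dt) - d) / (u - d) = 0.497373
Discount per step: exp(-r*dt) = 0.999001
Stock lattice S(k, i) with i counting down-moves:
  k=0: S(0,0) = 9.4600
  k=1: S(1,0) = 9.8501; S(1,1) = 9.0854
  k=2: S(2,0) = 10.2562; S(2,1) = 9.4600; S(2,2) = 8.7256
  k=3: S(3,0) = 10.6791; S(3,1) = 9.8501; S(3,2) = 9.0854; S(3,3) = 8.3800
  k=4: S(4,0) = 11.1195; S(4,1) = 10.2562; S(4,2) = 9.4600; S(4,3) = 8.7256; S(4,4) = 8.0482
Terminal payoffs V(N, i) = max(K - S_T, 0):
  V(4,0) = 0.000000; V(4,1) = 0.000000; V(4,2) = 0.000000; V(4,3) = 0.694415; V(4,4) = 1.371815
Backward induction: V(k, i) = exp(-r*dt) * [p * V(k+1, i) + (1-p) * V(k+1, i+1)].
  V(3,0) = exp(-r*dt) * [p*0.000000 + (1-p)*0.000000] = 0.000000
  V(3,1) = exp(-r*dt) * [p*0.000000 + (1-p)*0.000000] = 0.000000
  V(3,2) = exp(-r*dt) * [p*0.000000 + (1-p)*0.694415] = 0.348683
  V(3,3) = exp(-r*dt) * [p*0.694415 + (1-p)*1.371815] = 1.033860
  V(2,0) = exp(-r*dt) * [p*0.000000 + (1-p)*0.000000] = 0.000000
  V(2,1) = exp(-r*dt) * [p*0.000000 + (1-p)*0.348683] = 0.175082
  V(2,2) = exp(-r*dt) * [p*0.348683 + (1-p)*1.033860] = 0.692379
  V(1,0) = exp(-r*dt) * [p*0.000000 + (1-p)*0.175082] = 0.087913
  V(1,1) = exp(-r*dt) * [p*0.175082 + (1-p)*0.692379] = 0.434655
  V(0,0) = exp(-r*dt) * [p*0.087913 + (1-p)*0.434655] = 0.261933

Answer: Price = V(0,0) = 0.2619


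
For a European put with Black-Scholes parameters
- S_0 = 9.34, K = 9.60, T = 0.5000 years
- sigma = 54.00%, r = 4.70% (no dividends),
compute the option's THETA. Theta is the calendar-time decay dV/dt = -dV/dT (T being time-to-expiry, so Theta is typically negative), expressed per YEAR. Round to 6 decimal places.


Answer: Theta = -1.144257

Derivation:
d1 = 0.1805561909; d2 = -0.2012814709
phi(d1) = 0.3924921263; exp(-qT) = 1.0000000000; exp(-rT) = 0.9767739747
Theta = -S*exp(-qT)*phi(d1)*sigma/(2*sqrt(T)) + r*K*exp(-rT)*N(-d2) - q*S*exp(-qT)*N(-d1)
N(-d1) = 0.4283579726; N(-d2) = 0.5797607549; sqrt(T) = 0.7071067812
Term 1 = -9.3400 * 1.0000000000 * 0.3924921263 * 0.5400 / (2 * 0.7071067812) = -1.3997696959
Term 2 = 0.0470 * 9.6000 * 0.9767739747 * 0.5797607549 = 0.2555124019
Term 3 = 0 (no dividend yield, q = 0)
Theta = -1.3997696959 + (0.2555124019) + (0.0000000000) = -1.144257


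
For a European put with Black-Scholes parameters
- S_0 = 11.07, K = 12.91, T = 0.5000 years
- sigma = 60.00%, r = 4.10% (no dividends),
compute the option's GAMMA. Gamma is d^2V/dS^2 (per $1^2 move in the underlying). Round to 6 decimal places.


Answer: Gamma = 0.084502

Derivation:
d1 = -0.1019729488; d2 = -0.5262370175
phi(d1) = 0.3968734661; exp(-qT) = 1.0000000000; exp(-rT) = 0.9797086965
Gamma = exp(-qT) * phi(d1) / (S * sigma * sqrt(T)) = 1.0000000000 * 0.3968734661 / (11.0700 * 0.6000 * 0.7071067812) = 0.084502


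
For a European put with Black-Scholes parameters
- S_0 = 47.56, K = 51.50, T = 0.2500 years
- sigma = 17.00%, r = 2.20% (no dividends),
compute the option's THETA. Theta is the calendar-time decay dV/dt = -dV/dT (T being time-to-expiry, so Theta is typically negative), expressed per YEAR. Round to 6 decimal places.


d1 = -0.8291439511; d2 = -0.9141439511
phi(d1) = 0.2828953100; exp(-qT) = 1.0000000000; exp(-rT) = 0.9945150973
Theta = -S*exp(-qT)*phi(d1)*sigma/(2*sqrt(T)) + r*K*exp(-rT)*N(-d2) - q*S*exp(-qT)*N(-d1)
N(-d1) = 0.7964885219; N(-d2) = 0.8196793946; sqrt(T) = 0.5000000000
Term 1 = -47.5600 * 1.0000000000 * 0.2828953100 * 0.1700 / (2 * 0.5000000000) = -2.2872651604
Term 2 = 0.0220 * 51.5000 * 0.9945150973 * 0.8196793946 = 0.9236029427
Term 3 = 0 (no dividend yield, q = 0)
Theta = -2.2872651604 + (0.9236029427) + (0.0000000000) = -1.363662

Answer: Theta = -1.363662


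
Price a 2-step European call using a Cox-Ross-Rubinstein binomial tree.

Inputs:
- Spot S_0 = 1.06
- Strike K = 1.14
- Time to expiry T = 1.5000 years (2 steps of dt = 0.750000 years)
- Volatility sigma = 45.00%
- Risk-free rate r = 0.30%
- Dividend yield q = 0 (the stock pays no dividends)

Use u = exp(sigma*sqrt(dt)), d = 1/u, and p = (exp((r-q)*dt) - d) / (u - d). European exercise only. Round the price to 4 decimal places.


Answer: Price = V(0,0) = 0.1927

Derivation:
dt = T/N = 0.750000
u = exp(sigma*sqrt(dt)) = 1.476555; d = 1/u = 0.677252
p = (exp((r-q)*dt) - d) / (u - d) = 0.406605
Discount per step: exp(-r*dt) = 0.997753
Stock lattice S(k, i) with i counting down-moves:
  k=0: S(0,0) = 1.0600
  k=1: S(1,0) = 1.5651; S(1,1) = 0.7179
  k=2: S(2,0) = 2.3110; S(2,1) = 1.0600; S(2,2) = 0.4862
Terminal payoffs V(N, i) = max(S_T - K, 0):
  V(2,0) = 1.171026; V(2,1) = 0.000000; V(2,2) = 0.000000
Backward induction: V(k, i) = exp(-r*dt) * [p * V(k+1, i) + (1-p) * V(k+1, i+1)].
  V(1,0) = exp(-r*dt) * [p*1.171026 + (1-p)*0.000000] = 0.475075
  V(1,1) = exp(-r*dt) * [p*0.000000 + (1-p)*0.000000] = 0.000000
  V(0,0) = exp(-r*dt) * [p*0.475075 + (1-p)*0.000000] = 0.192734


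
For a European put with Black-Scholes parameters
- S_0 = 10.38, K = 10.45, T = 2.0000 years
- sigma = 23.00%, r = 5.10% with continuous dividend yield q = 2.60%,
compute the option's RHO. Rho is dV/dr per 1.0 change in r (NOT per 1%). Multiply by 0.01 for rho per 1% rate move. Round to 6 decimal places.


Answer: Rho = -9.659337

Derivation:
d1 = 0.2956902257; d2 = -0.0295788936
phi(d1) = 0.3818776964; exp(-qT) = 0.9493288668; exp(-rT) = 0.9030295517
N(-d2) = 0.5117985508
Rho = -K*T*exp(-rT)*N(-d2) = -10.4500 * 2.0000 * 0.9030295517 * 0.5117985508 = -9.659337


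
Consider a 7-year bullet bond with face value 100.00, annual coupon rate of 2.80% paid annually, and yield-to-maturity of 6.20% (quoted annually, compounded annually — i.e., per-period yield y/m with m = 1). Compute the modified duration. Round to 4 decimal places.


Answer: Modified duration = 6.0079

Derivation:
Coupon per period c = face * coupon_rate / m = 2.800000
Periods per year m = 1; per-period yield y/m = 0.062000
Number of cashflows N = 7
Cashflows (t years, CF_t, discount factor 1/(1+y/m)^(m*t), PV):
  t = 1.0000: CF_t = 2.800000, DF = 0.941620, PV = 2.636535
  t = 2.0000: CF_t = 2.800000, DF = 0.886647, PV = 2.482613
  t = 3.0000: CF_t = 2.800000, DF = 0.834885, PV = 2.337677
  t = 4.0000: CF_t = 2.800000, DF = 0.786144, PV = 2.201202
  t = 5.0000: CF_t = 2.800000, DF = 0.740248, PV = 2.072695
  t = 6.0000: CF_t = 2.800000, DF = 0.697032, PV = 1.951690
  t = 7.0000: CF_t = 102.800000, DF = 0.656339, PV = 67.471676
Price P = sum_t PV_t = 81.154088
First compute Macaulay numerator sum_t t * PV_t:
  t * PV_t at t = 1.0000: 2.636535
  t * PV_t at t = 2.0000: 4.965226
  t * PV_t at t = 3.0000: 7.013031
  t * PV_t at t = 4.0000: 8.804809
  t * PV_t at t = 5.0000: 10.363476
  t * PV_t at t = 6.0000: 11.710143
  t * PV_t at t = 7.0000: 472.301731
Macaulay duration D = 517.794950 / 81.154088 = 6.380393
Modified duration = D / (1 + y/m) = 6.380393 / (1 + 0.062000) = 6.007903


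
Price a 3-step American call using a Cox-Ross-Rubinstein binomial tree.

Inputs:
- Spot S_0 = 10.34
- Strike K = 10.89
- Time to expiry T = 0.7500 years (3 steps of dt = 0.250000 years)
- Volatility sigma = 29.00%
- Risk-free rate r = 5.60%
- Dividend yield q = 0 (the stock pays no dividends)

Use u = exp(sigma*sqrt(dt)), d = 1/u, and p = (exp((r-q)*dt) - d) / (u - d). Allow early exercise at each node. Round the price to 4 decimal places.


dt = T/N = 0.250000
u = exp(sigma*sqrt(dt)) = 1.156040; d = 1/u = 0.865022
p = (exp((r-q)*dt) - d) / (u - d) = 0.512259
Discount per step: exp(-r*dt) = 0.986098
Stock lattice S(k, i) with i counting down-moves:
  k=0: S(0,0) = 10.3400
  k=1: S(1,0) = 11.9534; S(1,1) = 8.9443
  k=2: S(2,0) = 13.8187; S(2,1) = 10.3400; S(2,2) = 7.7370
  k=3: S(3,0) = 15.9749; S(3,1) = 11.9534; S(3,2) = 8.9443; S(3,3) = 6.6927
Terminal payoffs V(N, i) = max(S_T - K, 0):
  V(3,0) = 5.084918; V(3,1) = 1.063449; V(3,2) = 0.000000; V(3,3) = 0.000000
Backward induction: V(k, i) = exp(-r*dt) * [p * V(k+1, i) + (1-p) * V(k+1, i+1)]; then take max(V_cont, immediate exercise) for American.
  V(2,0) = exp(-r*dt) * [p*5.084918 + (1-p)*1.063449] = 3.080058; exercise = 2.928660; V(2,0) = max -> 3.080058
  V(2,1) = exp(-r*dt) * [p*1.063449 + (1-p)*0.000000] = 0.537188; exercise = 0.000000; V(2,1) = max -> 0.537188
  V(2,2) = exp(-r*dt) * [p*0.000000 + (1-p)*0.000000] = 0.000000; exercise = 0.000000; V(2,2) = max -> 0.000000
  V(1,0) = exp(-r*dt) * [p*3.080058 + (1-p)*0.537188] = 1.814218; exercise = 1.063449; V(1,0) = max -> 1.814218
  V(1,1) = exp(-r*dt) * [p*0.537188 + (1-p)*0.000000] = 0.271353; exercise = 0.000000; V(1,1) = max -> 0.271353
  V(0,0) = exp(-r*dt) * [p*1.814218 + (1-p)*0.271353] = 1.046939; exercise = 0.000000; V(0,0) = max -> 1.046939

Answer: Price = V(0,0) = 1.0469


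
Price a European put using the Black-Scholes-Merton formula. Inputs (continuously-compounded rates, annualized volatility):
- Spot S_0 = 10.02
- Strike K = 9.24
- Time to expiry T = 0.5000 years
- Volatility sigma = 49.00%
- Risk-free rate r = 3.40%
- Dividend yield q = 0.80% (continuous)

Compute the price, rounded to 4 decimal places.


Answer: Price = 0.9106

Derivation:
d1 = (ln(S/K) + (r - q + 0.5*sigma^2) * T) / (sigma * sqrt(T)) = 0.44465821
d2 = d1 - sigma * sqrt(T) = 0.09817589
exp(-rT) = 0.98314368; exp(-qT) = 0.99600799
P = K * exp(-rT) * N(-d2) - S_0 * exp(-qT) * N(-d1)
N(-d1) = 0.32828339; N(-d2) = 0.46089631
P = 9.2400 * 0.98314368 * 0.46089631 - 10.0200 * 0.99600799 * 0.32828339 = 0.9106


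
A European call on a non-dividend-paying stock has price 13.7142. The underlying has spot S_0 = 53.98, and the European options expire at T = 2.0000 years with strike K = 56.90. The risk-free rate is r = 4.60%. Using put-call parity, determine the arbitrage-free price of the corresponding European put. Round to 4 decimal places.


Answer: Put price = 11.6330

Derivation:
Put-call parity: C - P = S_0 * exp(-qT) - K * exp(-rT).
S_0 * exp(-qT) = 53.9800 * 1.00000000 = 53.98000000
K * exp(-rT) = 56.9000 * 0.91210515 = 51.89878301
P = C - S*exp(-qT) + K*exp(-rT)
P = 13.7142 - 53.98000000 + 51.89878301 = 11.6330


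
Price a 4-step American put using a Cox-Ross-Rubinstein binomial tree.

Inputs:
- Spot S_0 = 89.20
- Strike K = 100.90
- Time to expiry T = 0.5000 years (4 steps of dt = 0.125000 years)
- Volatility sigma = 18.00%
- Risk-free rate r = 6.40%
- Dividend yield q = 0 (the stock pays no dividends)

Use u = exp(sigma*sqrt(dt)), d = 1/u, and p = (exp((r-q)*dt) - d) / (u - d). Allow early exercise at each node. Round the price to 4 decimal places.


Answer: Price = V(0,0) = 11.7000

Derivation:
dt = T/N = 0.125000
u = exp(sigma*sqrt(dt)) = 1.065708; d = 1/u = 0.938343
p = (exp((r-q)*dt) - d) / (u - d) = 0.547159
Discount per step: exp(-r*dt) = 0.992032
Stock lattice S(k, i) with i counting down-moves:
  k=0: S(0,0) = 89.2000
  k=1: S(1,0) = 95.0612; S(1,1) = 83.7002
  k=2: S(2,0) = 101.3075; S(2,1) = 89.2000; S(2,2) = 78.5395
  k=3: S(3,0) = 107.9642; S(3,1) = 95.0612; S(3,2) = 83.7002; S(3,3) = 73.6970
  k=4: S(4,0) = 115.0584; S(4,1) = 101.3075; S(4,2) = 89.2000; S(4,3) = 78.5395; S(4,4) = 69.1531
Terminal payoffs V(N, i) = max(K - S_T, 0):
  V(4,0) = 0.000000; V(4,1) = 0.000000; V(4,2) = 11.700000; V(4,3) = 22.360489; V(4,4) = 31.746920
Backward induction: V(k, i) = exp(-r*dt) * [p * V(k+1, i) + (1-p) * V(k+1, i+1)]; then take max(V_cont, immediate exercise) for American.
  V(3,0) = exp(-r*dt) * [p*0.000000 + (1-p)*0.000000] = 0.000000; exercise = 0.000000; V(3,0) = max -> 0.000000
  V(3,1) = exp(-r*dt) * [p*0.000000 + (1-p)*11.700000] = 5.256024; exercise = 5.838823; V(3,1) = max -> 5.838823
  V(3,2) = exp(-r*dt) * [p*11.700000 + (1-p)*22.360489] = 16.395815; exercise = 17.199795; V(3,2) = max -> 17.199795
  V(3,3) = exp(-r*dt) * [p*22.360489 + (1-p)*31.746920] = 26.399012; exercise = 27.202991; V(3,3) = max -> 27.202991
  V(2,0) = exp(-r*dt) * [p*0.000000 + (1-p)*5.838823] = 2.622991; exercise = 0.000000; V(2,0) = max -> 2.622991
  V(2,1) = exp(-r*dt) * [p*5.838823 + (1-p)*17.199795] = 10.896020; exercise = 11.700000; V(2,1) = max -> 11.700000
  V(2,2) = exp(-r*dt) * [p*17.199795 + (1-p)*27.202991] = 21.556510; exercise = 22.360489; V(2,2) = max -> 22.360489
  V(1,0) = exp(-r*dt) * [p*2.622991 + (1-p)*11.700000] = 6.679781; exercise = 5.838823; V(1,0) = max -> 6.679781
  V(1,1) = exp(-r*dt) * [p*11.700000 + (1-p)*22.360489] = 16.395815; exercise = 17.199795; V(1,1) = max -> 17.199795
  V(0,0) = exp(-r*dt) * [p*6.679781 + (1-p)*17.199795] = 11.352491; exercise = 11.700000; V(0,0) = max -> 11.700000


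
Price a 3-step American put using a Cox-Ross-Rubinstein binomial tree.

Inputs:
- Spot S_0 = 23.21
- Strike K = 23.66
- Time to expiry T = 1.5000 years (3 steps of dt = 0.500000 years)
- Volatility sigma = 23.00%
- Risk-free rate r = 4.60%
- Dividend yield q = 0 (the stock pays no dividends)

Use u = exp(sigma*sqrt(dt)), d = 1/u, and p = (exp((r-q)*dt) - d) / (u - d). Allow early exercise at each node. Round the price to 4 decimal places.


Answer: Price = V(0,0) = 2.3089

Derivation:
dt = T/N = 0.500000
u = exp(sigma*sqrt(dt)) = 1.176607; d = 1/u = 0.849902
p = (exp((r-q)*dt) - d) / (u - d) = 0.530647
Discount per step: exp(-r*dt) = 0.977262
Stock lattice S(k, i) with i counting down-moves:
  k=0: S(0,0) = 23.2100
  k=1: S(1,0) = 27.3090; S(1,1) = 19.7262
  k=2: S(2,0) = 32.1320; S(2,1) = 23.2100; S(2,2) = 16.7653
  k=3: S(3,0) = 37.8067; S(3,1) = 27.3090; S(3,2) = 19.7262; S(3,3) = 14.2489
Terminal payoffs V(N, i) = max(K - S_T, 0):
  V(3,0) = 0.000000; V(3,1) = 0.000000; V(3,2) = 3.933781; V(3,3) = 9.411102
Backward induction: V(k, i) = exp(-r*dt) * [p * V(k+1, i) + (1-p) * V(k+1, i+1)]; then take max(V_cont, immediate exercise) for American.
  V(2,0) = exp(-r*dt) * [p*0.000000 + (1-p)*0.000000] = 0.000000; exercise = 0.000000; V(2,0) = max -> 0.000000
  V(2,1) = exp(-r*dt) * [p*0.000000 + (1-p)*3.933781] = 1.804353; exercise = 0.450000; V(2,1) = max -> 1.804353
  V(2,2) = exp(-r*dt) * [p*3.933781 + (1-p)*9.411102] = 6.356683; exercise = 6.894653; V(2,2) = max -> 6.894653
  V(1,0) = exp(-r*dt) * [p*0.000000 + (1-p)*1.804353] = 0.827623; exercise = 0.000000; V(1,0) = max -> 0.827623
  V(1,1) = exp(-r*dt) * [p*1.804353 + (1-p)*6.894653] = 4.098153; exercise = 3.933781; V(1,1) = max -> 4.098153
  V(0,0) = exp(-r*dt) * [p*0.827623 + (1-p)*4.098153] = 2.308937; exercise = 0.450000; V(0,0) = max -> 2.308937


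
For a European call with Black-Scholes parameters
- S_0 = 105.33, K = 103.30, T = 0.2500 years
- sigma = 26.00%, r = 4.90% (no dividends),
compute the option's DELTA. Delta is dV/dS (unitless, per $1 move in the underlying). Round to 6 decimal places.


Answer: Delta = 0.621313

Derivation:
d1 = 0.3089300209; d2 = 0.1789300209
phi(d1) = 0.3803522766; exp(-qT) = 1.0000000000; exp(-rT) = 0.9878247258
N(d1) = 0.6213126202
Delta = exp(-qT) * N(d1) = 1.0000000000 * 0.6213126202 = 0.621313
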